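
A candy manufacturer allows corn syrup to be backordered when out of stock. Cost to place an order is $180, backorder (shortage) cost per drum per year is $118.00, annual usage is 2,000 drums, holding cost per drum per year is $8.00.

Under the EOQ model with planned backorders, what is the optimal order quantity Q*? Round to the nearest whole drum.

310 drums

Basic EOQ = √(2·2,000·180/8) = 300.000
Backorder adjustment √((H+b)/b) = √((8+118)/118) = 1.0333
Q* = 300.000 × 1.0333 ≈ 310.00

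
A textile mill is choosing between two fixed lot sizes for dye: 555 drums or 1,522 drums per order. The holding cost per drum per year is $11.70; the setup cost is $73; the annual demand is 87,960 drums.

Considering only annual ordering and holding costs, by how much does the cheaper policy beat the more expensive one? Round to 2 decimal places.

$1,693.72

For each Q, cost = (D/Q)·S + (Q/2)·H.
TC(555) = (87,960/555)×73 + (555/2)×11.7 = $14,816.26
TC(1,522) = (87,960/1,522)×73 + (1,522/2)×11.7 = $13,122.54
Cheaper: Q = 1,522.  Difference = $1,693.72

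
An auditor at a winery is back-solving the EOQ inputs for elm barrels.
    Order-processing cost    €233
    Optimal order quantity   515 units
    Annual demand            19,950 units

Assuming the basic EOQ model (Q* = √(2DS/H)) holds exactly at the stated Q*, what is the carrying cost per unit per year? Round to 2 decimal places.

From Q* = √(2DS/H) ⇒ Q*² = 2DS/H.
H = 2DS / Q² = 2 × 19,950 × 233 / 515² = 35.0521

€35.05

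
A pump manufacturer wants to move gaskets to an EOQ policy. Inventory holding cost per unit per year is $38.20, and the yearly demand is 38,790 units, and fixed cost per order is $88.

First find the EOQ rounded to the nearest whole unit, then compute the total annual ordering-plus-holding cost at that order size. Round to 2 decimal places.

2DS/H = 2·38,790·88/38.2 = 178,718.32
EOQ = √178,718.32 ≈ 422.75 → Q = 423 units
Ordering: D/Q × S = 38,790/423 × $88 = $8,069.79
Holding:  Q/2 × H = 423/2 × $38.2 = $8,079.30
Total = $8,069.79 + $8,079.30 = $16,149.09

$16,149.09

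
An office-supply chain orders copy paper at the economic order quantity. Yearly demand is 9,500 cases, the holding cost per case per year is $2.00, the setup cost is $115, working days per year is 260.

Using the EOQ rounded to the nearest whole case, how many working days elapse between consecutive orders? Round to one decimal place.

28.6 days

EOQ = √(2DS/H) = √(2 × 9,500 × 115 / 2)
    = √(1,092,500.00) ≈ 1,045.23 → Q = 1,045 cases
Days between orders = 260 / (D/Q) = 260 / 9.091 ≈ 28.600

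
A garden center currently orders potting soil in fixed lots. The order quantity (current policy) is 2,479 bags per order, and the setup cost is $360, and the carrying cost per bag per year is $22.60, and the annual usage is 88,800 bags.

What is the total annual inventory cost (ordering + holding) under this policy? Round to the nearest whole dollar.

$40,908

Annual ordering cost = (D/Q)·S = (88,800/2,479) × 360 = $12,895.52
Annual holding cost  = (Q/2)·H = (2,479/2) × 22.6 = $28,012.70
Total = $12,895.52 + $28,012.70 = $40,908.22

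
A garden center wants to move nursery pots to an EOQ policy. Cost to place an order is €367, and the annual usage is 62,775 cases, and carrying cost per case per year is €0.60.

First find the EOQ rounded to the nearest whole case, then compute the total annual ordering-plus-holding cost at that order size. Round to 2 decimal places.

€5,257.96

Optimal lot size Q* = (2 × 62,775 × €367 / €0.6)^½ ≈ 8,763.26 → Q = 8,763 cases
Annual ordering cost = (D/Q)·S = (62,775/8,763) × 367 = €2,629.06
Annual holding cost  = (Q/2)·H = (8,763/2) × 0.6 = €2,628.90
Total = €2,629.06 + €2,628.90 = €5,257.96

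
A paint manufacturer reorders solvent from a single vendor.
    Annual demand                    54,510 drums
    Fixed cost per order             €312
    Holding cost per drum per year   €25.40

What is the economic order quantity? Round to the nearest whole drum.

EOQ = √(2DS/H) = √(2 × 54,510 × 312 / 25.4)
    = √(1,339,143.31) ≈ 1,157.21

1,157 drums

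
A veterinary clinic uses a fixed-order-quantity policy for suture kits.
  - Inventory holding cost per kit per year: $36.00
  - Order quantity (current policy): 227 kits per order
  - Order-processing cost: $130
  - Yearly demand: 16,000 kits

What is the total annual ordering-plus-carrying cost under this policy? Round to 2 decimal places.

$13,249.00

Orders/yr = 16,000/227 = 70.485; ordering cost = 70.485 × $130 = $9,163.00
Average inventory = 227/2 = 113.5; holding cost = 113.5 × $36 = $4,086.00
Total = $9,163.00 + $4,086.00 = $13,249.00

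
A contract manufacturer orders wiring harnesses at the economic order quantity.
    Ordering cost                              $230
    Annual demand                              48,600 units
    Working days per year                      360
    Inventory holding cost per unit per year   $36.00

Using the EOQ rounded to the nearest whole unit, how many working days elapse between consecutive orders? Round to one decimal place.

5.8 days

EOQ = √(2DS/H) = √(2 × 48,600 × 230 / 36)
    = √(621,000.00) ≈ 788.04 → Q = 788 units
T = Q/D × 360 days = 788/48,600 × 360 = 5.837 days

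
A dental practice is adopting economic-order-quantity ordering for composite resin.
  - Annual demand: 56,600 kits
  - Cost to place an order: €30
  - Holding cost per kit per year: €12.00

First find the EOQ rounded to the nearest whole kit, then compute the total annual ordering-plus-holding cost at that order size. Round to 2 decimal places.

€6,383.73

EOQ = √(2DS/H) = √(2 × 56,600 × 30 / 12)
    = √(283,000.00) ≈ 531.98 → Q = 532 kits
Orders/yr = 56,600/532 = 106.391; ordering cost = 106.391 × €30 = €3,191.73
Average inventory = 532/2 = 266; holding cost = 266 × €12 = €3,192.00
Total = €3,191.73 + €3,192.00 = €6,383.73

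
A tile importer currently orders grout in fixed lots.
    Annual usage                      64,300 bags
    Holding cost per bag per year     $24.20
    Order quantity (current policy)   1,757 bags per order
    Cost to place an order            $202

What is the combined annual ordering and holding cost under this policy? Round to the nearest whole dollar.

Orders/yr = 64,300/1,757 = 36.596; ordering cost = 36.596 × $202 = $7,392.49
Average inventory = 1,757/2 = 878.5; holding cost = 878.5 × $24.2 = $21,259.70
Total = $7,392.49 + $21,259.70 = $28,652.19

$28,652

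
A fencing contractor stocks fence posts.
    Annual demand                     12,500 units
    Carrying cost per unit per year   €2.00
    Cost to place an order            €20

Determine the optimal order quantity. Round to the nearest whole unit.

2DS/H = 2·12,500·20/2 = 250,000.00
EOQ = √250,000.00 ≈ 500.00

500 units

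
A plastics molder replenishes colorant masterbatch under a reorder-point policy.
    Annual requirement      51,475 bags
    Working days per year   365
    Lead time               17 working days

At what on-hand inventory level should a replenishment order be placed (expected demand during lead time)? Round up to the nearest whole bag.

Daily demand d = 51,475 / 365 = 141.027 bags/day
Demand during lead time = 141.027 × 17 = 2,397.47
Reorder point = 2,397.47 → round up

2,398 bags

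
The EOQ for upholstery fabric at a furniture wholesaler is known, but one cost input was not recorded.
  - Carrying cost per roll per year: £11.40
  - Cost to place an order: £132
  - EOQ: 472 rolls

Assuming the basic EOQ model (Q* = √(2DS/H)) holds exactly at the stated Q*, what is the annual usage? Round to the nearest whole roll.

From Q* = √(2DS/H) ⇒ Q*² = 2DS/H.
D = Q²H / (2S) = 472² × 11.4 / (2 × 132) = 9,620.22

9,620 rolls per year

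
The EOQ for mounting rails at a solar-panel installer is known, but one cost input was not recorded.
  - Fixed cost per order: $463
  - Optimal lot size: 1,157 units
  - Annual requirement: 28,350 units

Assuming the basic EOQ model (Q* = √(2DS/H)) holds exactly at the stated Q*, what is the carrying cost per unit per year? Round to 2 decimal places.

From Q* = √(2DS/H) ⇒ Q*² = 2DS/H.
H = 2DS / Q² = 2 × 28,350 × 463 / 1,157² = 19.6109

$19.61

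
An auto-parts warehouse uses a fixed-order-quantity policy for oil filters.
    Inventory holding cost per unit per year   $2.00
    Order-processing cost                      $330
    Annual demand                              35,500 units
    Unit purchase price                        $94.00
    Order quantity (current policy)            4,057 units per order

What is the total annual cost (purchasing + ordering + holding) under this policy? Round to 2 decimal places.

$3,343,944.60

Annual ordering cost = (D/Q)·S = (35,500/4,057) × 330 = $2,887.60
Annual holding cost  = (Q/2)·H = (4,057/2) × 2 = $4,057.00
Purchase cost = D·C = 35,500 × 94 = $3,337,000.00
Total = $2,887.60 + $4,057.00 + $3,337,000.00 = $3,343,944.60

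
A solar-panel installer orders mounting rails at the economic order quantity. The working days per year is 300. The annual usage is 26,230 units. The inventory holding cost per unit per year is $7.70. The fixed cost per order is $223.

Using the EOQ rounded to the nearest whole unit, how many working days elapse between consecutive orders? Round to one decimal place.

14.1 days

2DS/H = 2·26,230·223/7.7 = 1,519,296.10
EOQ = √1,519,296.10 ≈ 1,232.60 → Q = 1,233 units
Days between orders = 300 / (D/Q) = 300 / 21.273 ≈ 14.102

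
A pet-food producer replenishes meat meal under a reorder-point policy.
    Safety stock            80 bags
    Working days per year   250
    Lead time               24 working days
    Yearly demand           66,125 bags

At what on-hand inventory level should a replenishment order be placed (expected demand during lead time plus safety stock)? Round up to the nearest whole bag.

Daily demand d = 66,125 / 250 = 264.500 bags/day
Demand during lead time = 264.500 × 24 = 6,348.00
Reorder point = 6,348.00 + 80 = 6,428.00 → round up

6,428 bags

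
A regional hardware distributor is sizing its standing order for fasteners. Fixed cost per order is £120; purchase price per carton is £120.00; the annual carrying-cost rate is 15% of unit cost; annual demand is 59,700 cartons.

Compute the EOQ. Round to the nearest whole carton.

892 cartons

Holding cost per carton per year: H = 15% × £120 = £18.0000
EOQ = √(2DS/H) = √(2 × 59,700 × 120 / 18)
    = √(796,000.00) ≈ 892.19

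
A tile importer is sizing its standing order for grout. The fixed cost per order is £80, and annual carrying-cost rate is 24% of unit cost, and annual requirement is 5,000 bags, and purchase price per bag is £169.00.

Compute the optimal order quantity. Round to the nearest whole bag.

H = i·C = 0.24 × £169 = £40.5600 per bag-year
2DS/H = 2·5,000·80/40.56 = 19,723.87
EOQ = √19,723.87 ≈ 140.44

140 bags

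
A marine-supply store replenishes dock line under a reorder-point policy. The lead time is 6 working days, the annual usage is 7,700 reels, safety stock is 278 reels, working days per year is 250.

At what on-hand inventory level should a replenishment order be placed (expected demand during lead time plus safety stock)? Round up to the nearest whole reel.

463 reels

Daily demand d = 7,700 / 250 = 30.800 reels/day
Demand during lead time = 30.800 × 6 = 184.80
Reorder point = 184.80 + 278 = 462.80 → round up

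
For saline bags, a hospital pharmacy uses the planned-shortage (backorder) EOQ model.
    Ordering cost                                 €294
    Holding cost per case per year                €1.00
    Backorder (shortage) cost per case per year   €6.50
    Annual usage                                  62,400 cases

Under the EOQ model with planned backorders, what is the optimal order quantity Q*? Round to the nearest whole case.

6,507 cases

Basic EOQ = √(2·62,400·294/1) = 6,057.326
Backorder adjustment √((H+b)/b) = √((1+6.5)/6.5) = 1.0742
Q* = 6,057.326 × 1.0742 ≈ 6,506.61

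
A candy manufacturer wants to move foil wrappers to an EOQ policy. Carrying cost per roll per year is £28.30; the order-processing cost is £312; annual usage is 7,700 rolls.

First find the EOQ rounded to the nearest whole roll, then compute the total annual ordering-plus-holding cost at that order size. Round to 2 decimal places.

2DS/H = 2·7,700·312/28.3 = 169,780.92
EOQ = √169,780.92 ≈ 412.04 → Q = 412 rolls
Orders/yr = 7,700/412 = 18.689; ordering cost = 18.689 × £312 = £5,831.07
Average inventory = 412/2 = 206; holding cost = 206 × £28.3 = £5,829.80
Total = £5,831.07 + £5,829.80 = £11,660.87

£11,660.87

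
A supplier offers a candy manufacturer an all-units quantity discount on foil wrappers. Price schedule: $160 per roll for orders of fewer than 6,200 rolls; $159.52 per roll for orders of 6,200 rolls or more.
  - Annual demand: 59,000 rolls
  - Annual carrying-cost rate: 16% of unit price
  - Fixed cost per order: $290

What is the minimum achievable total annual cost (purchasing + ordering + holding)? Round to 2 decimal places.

$9,469,597.84

H₁ = 16%×$160 = $25.6000;  H₂ = 16%×$159.52 = $25.5232
EOQ₁ = √(2×59,000×290/25.6000) = 1,156.17  (< 6,200, feasible at tier 1)
EOQ₂ = √(2×59,000×290/25.5232) = 1,157.90  (< 6,200 → use Q = 6,200 at tier-2 price)
TC(tier 1 (EOQ₁), Q≈1,156.2) = $9,469,597.84
TC(tier 2, Q≈6,200.0) = $9,493,561.60
Minimum at tier 1 (EOQ₁): $9,469,597.84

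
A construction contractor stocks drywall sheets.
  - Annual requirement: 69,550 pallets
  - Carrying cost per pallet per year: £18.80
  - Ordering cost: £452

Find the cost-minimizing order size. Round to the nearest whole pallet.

1,829 pallets

EOQ = √(2DS/H) = √(2 × 69,550 × 452 / 18.8)
    = √(3,344,319.15) ≈ 1,828.75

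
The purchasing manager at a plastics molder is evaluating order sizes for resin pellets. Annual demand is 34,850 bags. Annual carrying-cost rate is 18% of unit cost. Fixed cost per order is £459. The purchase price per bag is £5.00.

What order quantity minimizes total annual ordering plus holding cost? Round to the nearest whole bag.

Holding cost per bag per year: H = 18% × £5 = £0.9000
EOQ = √(2DS/H) = √(2 × 34,850 × 459 / 0.9)
    = √(35,547,000.00) ≈ 5,962.13

5,962 bags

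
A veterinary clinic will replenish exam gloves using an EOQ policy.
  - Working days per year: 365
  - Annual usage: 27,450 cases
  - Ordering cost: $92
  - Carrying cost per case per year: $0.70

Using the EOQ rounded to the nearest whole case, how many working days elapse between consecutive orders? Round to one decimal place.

EOQ = √(2DS/H) = √(2 × 27,450 × 92 / 0.7)
    = √(7,215,428.57) ≈ 2,686.15 → Q = 2,686 cases
T = Q/D × 365 days = 2,686/27,450 × 365 = 35.715 days

35.7 days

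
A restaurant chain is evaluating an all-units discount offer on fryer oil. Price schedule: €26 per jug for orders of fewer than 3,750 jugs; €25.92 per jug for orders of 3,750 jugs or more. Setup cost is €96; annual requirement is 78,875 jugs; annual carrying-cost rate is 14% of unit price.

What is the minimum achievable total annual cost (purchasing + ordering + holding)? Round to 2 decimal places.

€2,053,263.20

H₁ = 14%×€26 = €3.6400;  H₂ = 14%×€25.92 = €3.6288
EOQ₁ = √(2×78,875×96/3.6400) = 2,039.72  (< 3,750, feasible at tier 1)
EOQ₂ = √(2×78,875×96/3.6288) = 2,042.86  (< 3,750 → use Q = 3,750 at tier-2 price)
TC(tier 1 (EOQ₁), Q≈2,039.7) = €2,058,174.56
TC(tier 2, Q≈3,750.0) = €2,053,263.20
Minimum at tier 2: €2,053,263.20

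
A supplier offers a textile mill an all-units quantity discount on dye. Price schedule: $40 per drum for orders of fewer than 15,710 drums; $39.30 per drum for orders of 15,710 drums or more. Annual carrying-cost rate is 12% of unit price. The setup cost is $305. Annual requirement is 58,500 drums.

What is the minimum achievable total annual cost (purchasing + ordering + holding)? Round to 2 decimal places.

$2,337,229.92

H₁ = 12%×$40 = $4.8000;  H₂ = 12%×$39.30 = $4.7160
EOQ₁ = √(2×58,500×305/4.8000) = 2,726.61  (< 15,710, feasible at tier 1)
EOQ₂ = √(2×58,500×305/4.7160) = 2,750.78  (< 15,710 → use Q = 15,710 at tier-2 price)
TC(tier 1 (EOQ₁), Q≈2,726.6) = $2,353,087.70
TC(tier 2, Q≈15,710.0) = $2,337,229.92
Minimum at tier 2: $2,337,229.92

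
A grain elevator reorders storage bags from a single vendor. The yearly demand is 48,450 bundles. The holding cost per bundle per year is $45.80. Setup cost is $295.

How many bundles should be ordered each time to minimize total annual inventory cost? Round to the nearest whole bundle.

EOQ = √(2DS/H) = √(2 × 48,450 × 295 / 45.8)
    = √(624,137.55) ≈ 790.02

790 bundles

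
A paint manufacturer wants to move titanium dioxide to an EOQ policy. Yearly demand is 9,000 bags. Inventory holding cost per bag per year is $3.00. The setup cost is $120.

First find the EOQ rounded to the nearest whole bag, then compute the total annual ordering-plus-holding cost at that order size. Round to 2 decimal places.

Optimal lot size Q* = (2 × 9,000 × $120 / $3)^½ ≈ 848.53 → Q = 849 bags
Ordering: D/Q × S = 9,000/849 × $120 = $1,272.08
Holding:  Q/2 × H = 849/2 × $3 = $1,273.50
Total = $1,272.08 + $1,273.50 = $2,545.58

$2,545.58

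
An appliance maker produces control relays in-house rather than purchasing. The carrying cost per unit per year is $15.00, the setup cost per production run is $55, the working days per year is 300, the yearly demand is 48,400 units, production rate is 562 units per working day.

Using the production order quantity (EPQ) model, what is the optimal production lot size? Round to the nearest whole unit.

706 units

d = 48,400/300 = 161.3333 units/day;  effective holding cost H(1 − d/p) = 15·(1 − 161.3333/562) = 10.69395
Q* = √(2DS / H_eff) = √(2·48,400·55 / 10.69395) ≈ 705.59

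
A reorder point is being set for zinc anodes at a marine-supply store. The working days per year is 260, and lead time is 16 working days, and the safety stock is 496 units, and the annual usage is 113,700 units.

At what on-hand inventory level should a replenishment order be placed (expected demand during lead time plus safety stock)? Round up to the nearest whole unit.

7,493 units

Daily demand d = 113,700 / 260 = 437.308 units/day
Demand during lead time = 437.308 × 16 = 6,996.92
Reorder point = 6,996.92 + 496 = 7,492.92 → round up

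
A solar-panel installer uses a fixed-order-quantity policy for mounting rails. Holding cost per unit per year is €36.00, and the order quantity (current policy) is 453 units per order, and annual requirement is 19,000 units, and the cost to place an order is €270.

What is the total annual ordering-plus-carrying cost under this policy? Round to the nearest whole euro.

Ordering: D/Q × S = 19,000/453 × €270 = €11,324.50
Holding:  Q/2 × H = 453/2 × €36 = €8,154.00
Total = €11,324.50 + €8,154.00 = €19,478.50

€19,479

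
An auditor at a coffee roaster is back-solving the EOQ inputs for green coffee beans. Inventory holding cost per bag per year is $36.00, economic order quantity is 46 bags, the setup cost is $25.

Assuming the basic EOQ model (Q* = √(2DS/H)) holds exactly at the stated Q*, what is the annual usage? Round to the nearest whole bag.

From Q* = √(2DS/H) ⇒ Q*² = 2DS/H.
D = Q²H / (2S) = 46² × 36 / (2 × 25) = 1,523.52

1,524 bags per year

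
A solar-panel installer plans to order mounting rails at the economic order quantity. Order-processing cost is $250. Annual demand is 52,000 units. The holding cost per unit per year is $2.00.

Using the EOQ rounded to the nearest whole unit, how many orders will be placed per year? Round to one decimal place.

14.4 orders per year

2DS/H = 2·52,000·250/2 = 13,000,000.00
EOQ = √13,000,000.00 ≈ 3,605.55 → Q = 3,606
N = D/Q = 52,000/3,606 ≈ 14.420 orders/yr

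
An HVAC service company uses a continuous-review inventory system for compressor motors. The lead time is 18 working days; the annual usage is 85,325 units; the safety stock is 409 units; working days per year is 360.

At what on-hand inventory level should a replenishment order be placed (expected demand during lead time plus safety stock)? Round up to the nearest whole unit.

Daily demand d = 85,325 / 360 = 237.014 units/day
Demand during lead time = 237.014 × 18 = 4,266.25
Reorder point = 4,266.25 + 409 = 4,675.25 → round up

4,676 units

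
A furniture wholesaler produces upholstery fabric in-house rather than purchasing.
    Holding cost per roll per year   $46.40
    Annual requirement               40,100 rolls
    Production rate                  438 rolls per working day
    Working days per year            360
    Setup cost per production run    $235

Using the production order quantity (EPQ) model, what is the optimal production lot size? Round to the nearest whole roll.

738 rolls

Daily demand d = 40,100/360 = 111.389; p = 438; 1 − d/p = 0.74569
EPQ = √(2DS / (H(1 − d/p)))
    = √(2 × 40,100 × 235 / (46.4 × 0.74569)) ≈ 738.05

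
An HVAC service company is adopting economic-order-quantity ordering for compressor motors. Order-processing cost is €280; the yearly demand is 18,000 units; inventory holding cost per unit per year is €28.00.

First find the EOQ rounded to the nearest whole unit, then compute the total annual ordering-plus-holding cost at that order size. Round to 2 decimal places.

€16,800.00

Optimal lot size Q* = (2 × 18,000 × €280 / €28)^½ ≈ 600.00 → Q = 600 units
Ordering: D/Q × S = 18,000/600 × €280 = €8,400.00
Holding:  Q/2 × H = 600/2 × €28 = €8,400.00
Total = €8,400.00 + €8,400.00 = €16,800.00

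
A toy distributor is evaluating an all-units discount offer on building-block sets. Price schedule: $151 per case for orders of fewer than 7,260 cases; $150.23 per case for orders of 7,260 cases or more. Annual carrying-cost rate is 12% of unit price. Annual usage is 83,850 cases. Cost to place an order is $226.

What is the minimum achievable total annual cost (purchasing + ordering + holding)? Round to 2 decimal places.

$12,664,835.89

H₁ = 12%×$151 = $18.1200;  H₂ = 12%×$150.23 = $18.0276
EOQ₁ = √(2×83,850×226/18.1200) = 1,446.24  (< 7,260, feasible at tier 1)
EOQ₂ = √(2×83,850×226/18.0276) = 1,449.95  (< 7,260 → use Q = 7,260 at tier-2 price)
TC(tier 1 (EOQ₁), Q≈1,446.2) = $12,687,555.95
TC(tier 2, Q≈7,260.0) = $12,664,835.89
Minimum at tier 2: $12,664,835.89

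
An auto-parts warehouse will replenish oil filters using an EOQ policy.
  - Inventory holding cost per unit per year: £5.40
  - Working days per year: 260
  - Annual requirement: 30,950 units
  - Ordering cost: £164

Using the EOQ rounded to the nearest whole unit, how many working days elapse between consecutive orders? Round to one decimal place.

11.5 days

EOQ = √(2DS/H) = √(2 × 30,950 × 164 / 5.4)
    = √(1,879,925.93) ≈ 1,371.10 → Q = 1,371 units
Days between orders = 260 / (D/Q) = 260 / 22.575 ≈ 11.517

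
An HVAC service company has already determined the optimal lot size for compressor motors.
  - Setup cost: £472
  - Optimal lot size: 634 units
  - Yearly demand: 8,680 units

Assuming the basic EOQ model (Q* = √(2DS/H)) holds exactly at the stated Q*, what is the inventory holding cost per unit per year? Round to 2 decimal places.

£20.39

From Q* = √(2DS/H) ⇒ Q*² = 2DS/H.
H = 2DS / Q² = 2 × 8,680 × 472 / 634² = 20.3851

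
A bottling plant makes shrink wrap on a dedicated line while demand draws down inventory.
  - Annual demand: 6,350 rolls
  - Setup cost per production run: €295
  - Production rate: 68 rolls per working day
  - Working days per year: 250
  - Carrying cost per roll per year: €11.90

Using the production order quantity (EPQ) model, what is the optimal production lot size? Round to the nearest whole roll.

709 rolls

d = 6,350/250 = 25.4000 rolls/day;  effective holding cost H(1 − d/p) = 11.9·(1 − 25.4000/68) = 7.45500
Q* = √(2DS / H_eff) = √(2·6,350·295 / 7.45500) ≈ 708.91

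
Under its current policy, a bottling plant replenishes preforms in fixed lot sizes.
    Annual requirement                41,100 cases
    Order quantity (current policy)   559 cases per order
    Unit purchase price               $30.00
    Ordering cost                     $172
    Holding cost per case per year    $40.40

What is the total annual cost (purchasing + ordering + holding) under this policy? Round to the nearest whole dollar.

$1,256,938

Orders/yr = 41,100/559 = 73.524; ordering cost = 73.524 × $172 = $12,646.15
Average inventory = 559/2 = 279.5; holding cost = 279.5 × $40.4 = $11,291.80
Purchase cost = D·C = 41,100 × 30 = $1,233,000.00
Total = $12,646.15 + $11,291.80 + $1,233,000.00 = $1,256,937.95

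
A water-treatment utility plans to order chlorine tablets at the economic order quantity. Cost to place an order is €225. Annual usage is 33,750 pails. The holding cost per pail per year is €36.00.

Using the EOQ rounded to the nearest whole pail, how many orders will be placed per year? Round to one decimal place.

51.9 orders per year

Q* = √(2·D·S / H) = √(2·33,750·225 / 36) = √421,875.0 ≈ 649.52 → Q = 650
Orders per year = D/Q = 33,750 / 650 = 51.923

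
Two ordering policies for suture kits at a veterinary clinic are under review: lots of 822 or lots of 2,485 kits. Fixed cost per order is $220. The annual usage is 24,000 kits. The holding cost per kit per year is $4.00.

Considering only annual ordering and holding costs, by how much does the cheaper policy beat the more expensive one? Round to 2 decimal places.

$972.61

TC(Q) = (D/Q)S + (Q/2)H
TC(822) = (24,000/822)×220 + (822/2)×4 = $8,067.36
TC(2,485) = (24,000/2,485)×220 + (2,485/2)×4 = $7,094.75
Lots of 2,485 are cheaper by $972.61.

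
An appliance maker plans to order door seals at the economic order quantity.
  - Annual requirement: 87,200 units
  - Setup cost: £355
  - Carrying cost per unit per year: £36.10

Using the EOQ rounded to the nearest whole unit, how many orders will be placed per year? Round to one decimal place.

Q* = √(2·D·S / H) = √(2·87,200·355 / 36.1) = √1,715,013.9 ≈ 1,309.59 → Q = 1,310
Orders per year = D/Q = 87,200 / 1,310 = 66.565

66.6 orders per year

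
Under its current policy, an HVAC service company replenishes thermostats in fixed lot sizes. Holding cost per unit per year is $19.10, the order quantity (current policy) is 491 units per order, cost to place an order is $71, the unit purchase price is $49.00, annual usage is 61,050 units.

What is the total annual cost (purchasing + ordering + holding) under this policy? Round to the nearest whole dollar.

$3,004,967

Annual ordering cost = (D/Q)·S = (61,050/491) × 71 = $8,828.00
Annual holding cost  = (Q/2)·H = (491/2) × 19.1 = $4,689.05
Purchase cost = D·C = 61,050 × 49 = $2,991,450.00
Total = $8,828.00 + $4,689.05 + $2,991,450.00 = $3,004,967.05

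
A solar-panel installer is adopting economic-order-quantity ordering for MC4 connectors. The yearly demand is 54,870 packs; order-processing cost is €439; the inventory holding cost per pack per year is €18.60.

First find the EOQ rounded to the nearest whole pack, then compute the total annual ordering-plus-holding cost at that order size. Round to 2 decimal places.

€29,934.45

2DS/H = 2·54,870·439/18.6 = 2,590,100.00
EOQ = √2,590,100.00 ≈ 1,609.38 → Q = 1,609 packs
Ordering: D/Q × S = 54,870/1,609 × €439 = €14,970.75
Holding:  Q/2 × H = 1,609/2 × €18.6 = €14,963.70
Total = €14,970.75 + €14,963.70 = €29,934.45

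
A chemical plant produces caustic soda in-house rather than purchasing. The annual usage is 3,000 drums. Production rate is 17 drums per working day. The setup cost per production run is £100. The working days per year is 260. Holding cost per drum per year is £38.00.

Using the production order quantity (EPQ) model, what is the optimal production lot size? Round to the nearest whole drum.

Daily demand d = 3,000/260 = 11.538; p = 17; 1 − d/p = 0.32127
EPQ = √(2DS / (H(1 − d/p)))
    = √(2 × 3,000 × 100 / (38 × 0.32127)) ≈ 221.69

222 drums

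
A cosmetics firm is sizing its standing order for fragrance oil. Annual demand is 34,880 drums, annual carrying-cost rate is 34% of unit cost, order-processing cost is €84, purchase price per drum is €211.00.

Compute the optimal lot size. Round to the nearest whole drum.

Carrying cost H = €211 × 34% = €71.7400/drum/yr
2DS/H = 2·34,880·84/71.74 = 81,681.63
EOQ = √81,681.63 ≈ 285.80

286 drums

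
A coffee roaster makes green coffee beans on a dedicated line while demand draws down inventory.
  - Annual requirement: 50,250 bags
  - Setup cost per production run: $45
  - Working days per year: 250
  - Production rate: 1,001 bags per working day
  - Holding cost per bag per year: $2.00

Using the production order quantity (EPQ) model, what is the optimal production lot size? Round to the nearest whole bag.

1,682 bags

d = 50,250/250 = 201.0000 bags/day;  effective holding cost H(1 − d/p) = 2·(1 − 201.0000/1001) = 1.59840
Q* = √(2DS / H_eff) = √(2·50,250·45 / 1.59840) ≈ 1,682.08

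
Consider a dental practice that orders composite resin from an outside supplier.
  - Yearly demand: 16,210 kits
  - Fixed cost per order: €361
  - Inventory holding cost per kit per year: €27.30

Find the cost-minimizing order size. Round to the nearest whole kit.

EOQ = √(2DS/H) = √(2 × 16,210 × 361 / 27.3)
    = √(428,704.03) ≈ 654.75

655 kits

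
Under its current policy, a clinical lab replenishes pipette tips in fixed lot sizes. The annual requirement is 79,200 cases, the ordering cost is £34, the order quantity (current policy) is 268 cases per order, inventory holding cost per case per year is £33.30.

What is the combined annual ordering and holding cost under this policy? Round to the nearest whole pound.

Ordering: D/Q × S = 79,200/268 × £34 = £10,047.76
Holding:  Q/2 × H = 268/2 × £33.3 = £4,462.20
Total = £10,047.76 + £4,462.20 = £14,509.96

£14,510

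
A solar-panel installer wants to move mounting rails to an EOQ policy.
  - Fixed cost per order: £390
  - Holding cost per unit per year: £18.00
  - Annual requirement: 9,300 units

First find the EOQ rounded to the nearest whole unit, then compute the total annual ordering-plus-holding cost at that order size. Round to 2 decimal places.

£11,426.81

Optimal lot size Q* = (2 × 9,300 × £390 / £18)^½ ≈ 634.82 → Q = 635 units
Ordering: D/Q × S = 9,300/635 × £390 = £5,711.81
Holding:  Q/2 × H = 635/2 × £18 = £5,715.00
Total = £5,711.81 + £5,715.00 = £11,426.81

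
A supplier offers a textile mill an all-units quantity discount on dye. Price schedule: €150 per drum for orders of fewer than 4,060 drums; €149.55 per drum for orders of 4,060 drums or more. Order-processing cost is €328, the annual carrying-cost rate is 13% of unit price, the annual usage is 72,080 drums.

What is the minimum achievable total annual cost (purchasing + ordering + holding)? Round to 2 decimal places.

H₁ = 13%×€150 = €19.5000;  H₂ = 13%×€149.55 = €19.4415
EOQ₁ = √(2×72,080×328/19.5000) = 1,557.19  (< 4,060, feasible at tier 1)
EOQ₂ = √(2×72,080×328/19.4415) = 1,559.53  (< 4,060 → use Q = 4,060 at tier-2 price)
TC(tier 1 (EOQ₁), Q≈1,557.2) = €10,842,365.23
TC(tier 2, Q≈4,060.0) = €10,824,853.46
Minimum at tier 2: €10,824,853.46

€10,824,853.46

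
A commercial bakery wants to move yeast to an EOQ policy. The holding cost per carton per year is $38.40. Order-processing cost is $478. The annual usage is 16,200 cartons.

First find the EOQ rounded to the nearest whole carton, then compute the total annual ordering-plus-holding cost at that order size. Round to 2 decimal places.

EOQ = √(2DS/H) = √(2 × 16,200 × 478 / 38.4)
    = √(403,312.50) ≈ 635.07 → Q = 635 cartons
Annual ordering cost = (D/Q)·S = (16,200/635) × 478 = $12,194.65
Annual holding cost  = (Q/2)·H = (635/2) × 38.4 = $12,192.00
Total = $12,194.65 + $12,192.00 = $24,386.65

$24,386.65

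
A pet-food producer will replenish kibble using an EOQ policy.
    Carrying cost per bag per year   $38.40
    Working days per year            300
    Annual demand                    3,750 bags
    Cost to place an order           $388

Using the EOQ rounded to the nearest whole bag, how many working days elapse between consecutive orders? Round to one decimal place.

Optimal lot size Q* = (2 × 3,750 × $388 / $38.4)^½ ≈ 275.28 → Q = 275 bags
Days between orders = 300 / (D/Q) = 300 / 13.636 ≈ 22.000

22.0 days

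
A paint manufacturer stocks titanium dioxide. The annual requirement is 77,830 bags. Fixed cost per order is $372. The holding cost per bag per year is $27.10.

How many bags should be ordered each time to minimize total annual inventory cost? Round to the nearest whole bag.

1,462 bags

Q* = √(2·D·S / H) = √(2·77,830·372 / 27.1) = √2,136,735.1 ≈ 1,461.76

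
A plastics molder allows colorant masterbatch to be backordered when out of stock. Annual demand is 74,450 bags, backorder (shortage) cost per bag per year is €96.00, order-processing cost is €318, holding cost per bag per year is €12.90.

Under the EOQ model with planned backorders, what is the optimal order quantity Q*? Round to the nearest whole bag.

Basic EOQ = √(2·74,450·318/12.9) = 1,915.870
Backorder adjustment √((H+b)/b) = √((12.9+96)/96) = 1.0651
Q* = 1,915.870 × 1.0651 ≈ 2,040.54

2,041 bags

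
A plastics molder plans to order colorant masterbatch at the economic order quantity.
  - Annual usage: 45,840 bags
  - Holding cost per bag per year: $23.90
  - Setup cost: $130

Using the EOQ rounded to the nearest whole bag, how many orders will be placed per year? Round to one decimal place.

EOQ = √(2DS/H) = √(2 × 45,840 × 130 / 23.9)
    = √(498,677.82) ≈ 706.17 → Q = 706
Orders per year = D/Q = 45,840 / 706 = 64.929

64.9 orders per year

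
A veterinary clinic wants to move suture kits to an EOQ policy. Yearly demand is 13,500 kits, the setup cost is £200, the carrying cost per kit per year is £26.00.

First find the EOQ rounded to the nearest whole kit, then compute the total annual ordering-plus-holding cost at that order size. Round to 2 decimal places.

EOQ = √(2DS/H) = √(2 × 13,500 × 200 / 26)
    = √(207,692.31) ≈ 455.73 → Q = 456 kits
Annual ordering cost = (D/Q)·S = (13,500/456) × 200 = £5,921.05
Annual holding cost  = (Q/2)·H = (456/2) × 26 = £5,928.00
Total = £5,921.05 + £5,928.00 = £11,849.05

£11,849.05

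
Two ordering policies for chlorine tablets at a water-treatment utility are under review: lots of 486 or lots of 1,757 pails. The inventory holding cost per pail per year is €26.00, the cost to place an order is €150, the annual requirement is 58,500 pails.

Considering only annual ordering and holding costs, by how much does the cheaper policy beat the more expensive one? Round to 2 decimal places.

For each Q, cost = (D/Q)·S + (Q/2)·H.
TC(486) = (58,500/486)×150 + (486/2)×26 = €24,373.56
TC(1,757) = (58,500/1,757)×150 + (1,757/2)×26 = €27,835.31
|ΔTC| = |€24,373.56 − €27,835.31| = €3,461.75

€3,461.75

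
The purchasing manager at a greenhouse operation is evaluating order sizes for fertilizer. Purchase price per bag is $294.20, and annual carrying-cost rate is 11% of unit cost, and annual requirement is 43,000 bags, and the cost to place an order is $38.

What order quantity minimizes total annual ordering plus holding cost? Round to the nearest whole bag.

318 bags

Holding cost per bag per year: H = 11% × $294.2 = $32.3620
EOQ = √(2DS/H) = √(2 × 43,000 × 38 / 32.362)
    = √(100,982.63) ≈ 317.78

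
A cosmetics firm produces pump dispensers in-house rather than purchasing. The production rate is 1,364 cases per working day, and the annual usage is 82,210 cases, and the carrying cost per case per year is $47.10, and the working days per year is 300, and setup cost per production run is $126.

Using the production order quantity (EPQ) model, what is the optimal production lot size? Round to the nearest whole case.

Daily demand d = 82,210/300 = 274.033; p = 1364; 1 − d/p = 0.79910
EPQ = √(2DS / (H(1 − d/p)))
    = √(2 × 82,210 × 126 / (47.1 × 0.79910)) ≈ 741.91

742 cases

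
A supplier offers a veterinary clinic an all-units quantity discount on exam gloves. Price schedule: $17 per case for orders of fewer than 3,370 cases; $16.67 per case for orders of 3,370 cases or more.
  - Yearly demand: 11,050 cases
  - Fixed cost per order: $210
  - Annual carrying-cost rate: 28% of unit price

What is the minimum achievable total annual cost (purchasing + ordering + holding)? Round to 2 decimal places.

H₁ = 28%×$17 = $4.7600;  H₂ = 28%×$16.67 = $4.6676
EOQ₁ = √(2×11,050×210/4.7600) = 987.42  (< 3,370, feasible at tier 1)
EOQ₂ = √(2×11,050×210/4.6676) = 997.15  (< 3,370 → use Q = 3,370 at tier-2 price)
TC(tier 1 (EOQ₁), Q≈987.4) = $192,550.12
TC(tier 2, Q≈3,370.0) = $192,756.98
Minimum at tier 1 (EOQ₁): $192,550.12

$192,550.12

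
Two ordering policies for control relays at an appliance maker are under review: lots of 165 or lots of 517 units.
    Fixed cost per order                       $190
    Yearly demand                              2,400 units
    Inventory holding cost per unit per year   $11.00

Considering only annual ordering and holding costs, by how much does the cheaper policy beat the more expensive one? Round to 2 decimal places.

$54.38

TC(Q) = (D/Q)S + (Q/2)H
TC(165) = (2,400/165)×190 + (165/2)×11 = $3,671.14
TC(517) = (2,400/517)×190 + (517/2)×11 = $3,725.51
Cheaper: Q = 165.  Difference = $54.38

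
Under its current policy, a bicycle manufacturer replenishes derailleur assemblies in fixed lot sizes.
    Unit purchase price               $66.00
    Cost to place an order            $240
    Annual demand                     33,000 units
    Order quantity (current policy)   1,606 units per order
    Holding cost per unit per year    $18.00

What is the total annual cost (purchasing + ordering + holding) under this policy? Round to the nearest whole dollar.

$2,197,386

Annual ordering cost = (D/Q)·S = (33,000/1,606) × 240 = $4,931.51
Annual holding cost  = (Q/2)·H = (1,606/2) × 18 = $14,454.00
Purchase cost = D·C = 33,000 × 66 = $2,178,000.00
Total = $4,931.51 + $14,454.00 + $2,178,000.00 = $2,197,385.51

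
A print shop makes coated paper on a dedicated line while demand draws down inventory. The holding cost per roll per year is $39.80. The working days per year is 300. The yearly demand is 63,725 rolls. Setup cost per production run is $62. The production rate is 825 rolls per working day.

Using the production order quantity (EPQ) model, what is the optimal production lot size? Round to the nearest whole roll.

d = 63,725/300 = 212.4167 rolls/day;  effective holding cost H(1 − d/p) = 39.8·(1 − 212.4167/825) = 29.55251
Q* = √(2DS / H_eff) = √(2·63,725·62 / 29.55251) ≈ 517.09

517 rolls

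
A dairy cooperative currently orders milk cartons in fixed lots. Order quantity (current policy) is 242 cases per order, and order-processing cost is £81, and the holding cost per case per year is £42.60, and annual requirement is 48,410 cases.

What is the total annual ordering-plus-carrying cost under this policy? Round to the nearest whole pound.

Annual ordering cost = (D/Q)·S = (48,410/242) × 81 = £16,203.35
Annual holding cost  = (Q/2)·H = (242/2) × 42.6 = £5,154.60
Total = £16,203.35 + £5,154.60 = £21,357.95

£21,358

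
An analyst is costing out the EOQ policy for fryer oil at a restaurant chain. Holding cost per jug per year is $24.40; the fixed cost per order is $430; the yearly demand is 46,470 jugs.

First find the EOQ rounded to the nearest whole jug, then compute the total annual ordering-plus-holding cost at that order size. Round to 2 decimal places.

Q* = √(2·D·S / H) = √(2·46,470·430 / 24.4) = √1,637,877.0 ≈ 1,279.80 → Q = 1,280 jugs
Orders/yr = 46,470/1,280 = 36.305; ordering cost = 36.305 × $430 = $15,611.02
Average inventory = 1,280/2 = 640; holding cost = 640 × $24.4 = $15,616.00
Total = $15,611.02 + $15,616.00 = $31,227.02

$31,227.02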